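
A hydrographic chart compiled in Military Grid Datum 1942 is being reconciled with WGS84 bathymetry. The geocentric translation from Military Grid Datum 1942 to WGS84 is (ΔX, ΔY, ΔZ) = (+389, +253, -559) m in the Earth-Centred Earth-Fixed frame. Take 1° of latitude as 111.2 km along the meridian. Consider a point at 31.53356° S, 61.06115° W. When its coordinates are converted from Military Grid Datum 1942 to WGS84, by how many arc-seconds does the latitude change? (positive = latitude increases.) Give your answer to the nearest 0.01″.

sin φ = -0.522998, cos φ = 0.852334, sin λ = -0.875137, cos λ = 0.483876.
North component: ΔN = −sin φ cos λ·ΔX − sin φ sin λ·ΔY + cos φ·ΔZ = −(-0.522998)(0.483876)(389) − (-0.522998)(-0.875137)(253) + (0.852334)(-559) = -493.81 m.
1° of latitude spans 111200 m, so Δφ = -493.81 / 111200 × 3600 = -15.987″.

Δφ = -15.99″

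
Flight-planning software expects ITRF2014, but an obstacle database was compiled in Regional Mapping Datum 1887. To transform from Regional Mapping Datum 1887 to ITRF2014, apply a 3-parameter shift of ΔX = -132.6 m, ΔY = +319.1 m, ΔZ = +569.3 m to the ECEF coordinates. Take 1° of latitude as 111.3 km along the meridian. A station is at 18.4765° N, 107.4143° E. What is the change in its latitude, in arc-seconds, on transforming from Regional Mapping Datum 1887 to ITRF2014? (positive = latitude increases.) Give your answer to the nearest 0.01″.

sin φ = 0.316916, cos φ = 0.948454, sin λ = 0.954166, cos λ = -0.299279.
North component: ΔN = −sin φ cos λ·ΔX − sin φ sin λ·ΔY + cos φ·ΔZ = −(0.316916)(-0.299279)(-132.6) − (0.316916)(0.954166)(319.1) + (0.948454)(569.3) = 430.89 m.
1° of latitude spans 111300 m, so Δφ = 430.89 / 111300 × 3600 = 13.937″.

Δφ = 13.94″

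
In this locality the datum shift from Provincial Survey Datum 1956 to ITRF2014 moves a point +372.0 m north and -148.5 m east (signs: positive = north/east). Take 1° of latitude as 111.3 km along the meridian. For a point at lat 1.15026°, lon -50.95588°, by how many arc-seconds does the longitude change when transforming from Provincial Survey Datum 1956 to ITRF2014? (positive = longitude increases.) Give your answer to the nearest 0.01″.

Δλ = -4.80″

At latitude 1.15026°, cos φ = 0.999798.
1° of longitude at this latitude = 111.3 × cos φ = 111.28 km, so Δλ = -148.5 / 111277.6 = -0.0013345° = -4.804″.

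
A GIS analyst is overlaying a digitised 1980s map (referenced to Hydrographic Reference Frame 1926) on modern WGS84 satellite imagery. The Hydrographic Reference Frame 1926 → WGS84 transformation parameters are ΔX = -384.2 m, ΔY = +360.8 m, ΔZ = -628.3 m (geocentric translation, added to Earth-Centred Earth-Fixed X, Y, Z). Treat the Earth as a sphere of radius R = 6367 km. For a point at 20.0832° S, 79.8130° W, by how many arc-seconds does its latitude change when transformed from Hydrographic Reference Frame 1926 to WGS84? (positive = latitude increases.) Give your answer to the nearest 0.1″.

Δφ = -23.8″

sin φ = -0.343384, cos φ = 0.939195, sin λ = -0.984236, cos λ = 0.176861.
North component: ΔN = −sin φ cos λ·ΔX − sin φ sin λ·ΔY + cos φ·ΔZ = −(-0.343384)(0.176861)(-384.2) − (-0.343384)(-0.984236)(360.8) + (0.939195)(-628.3) = -735.37 m.
1° of latitude spans πR/180 = 111125 m, so Δφ = -735.37 / 111125 × 3600 = -23.823″.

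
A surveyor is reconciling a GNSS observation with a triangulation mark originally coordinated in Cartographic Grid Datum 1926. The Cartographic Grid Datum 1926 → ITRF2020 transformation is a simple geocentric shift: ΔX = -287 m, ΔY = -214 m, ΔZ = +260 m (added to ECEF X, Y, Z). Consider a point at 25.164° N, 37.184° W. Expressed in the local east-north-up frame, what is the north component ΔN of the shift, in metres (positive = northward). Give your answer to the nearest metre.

At φ = 25.164°, λ = -37.184°: sin φ = 0.425211, cos φ = 0.905094, sin λ = -0.604377, cos λ = 0.796699.
ΔN = −sin φ cos λ·ΔX − sin φ sin λ·ΔY + cos φ·ΔZ = −(0.425211)(0.796699)(-287) − (0.425211)(-0.604377)(-214) + (0.905094)(260) = 277.55 m.

ΔN = 278 m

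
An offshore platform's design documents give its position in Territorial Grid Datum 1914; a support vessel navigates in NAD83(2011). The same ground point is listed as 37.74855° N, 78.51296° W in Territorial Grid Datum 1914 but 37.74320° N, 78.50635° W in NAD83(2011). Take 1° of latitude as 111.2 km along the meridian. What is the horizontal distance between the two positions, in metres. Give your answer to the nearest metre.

Δφ = 37.74320° − 37.74855° = -0.00535°; Δλ = -78.50635° − -78.51296° = +0.00661°.
ΔN = Δφ × 111200 = -594.9 m; ΔE = Δλ × 111200 × cos(37.74855°) = +0.00661 × 111200 × 0.790705 = 581.2 m.
Distance = √(ΔE² + ΔN²) = √(581.2² + (-594.9)²) = 831.7 m.

832 m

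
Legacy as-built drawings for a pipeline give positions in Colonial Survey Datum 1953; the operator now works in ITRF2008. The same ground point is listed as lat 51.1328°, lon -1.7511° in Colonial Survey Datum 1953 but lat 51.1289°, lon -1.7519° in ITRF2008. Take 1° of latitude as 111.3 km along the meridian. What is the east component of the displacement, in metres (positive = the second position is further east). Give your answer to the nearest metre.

Δφ = 51.1289° − 51.1328° = -0.0039°; Δλ = -1.7519° − -1.7511° = -0.0008°.
ΔN = Δφ × 111300 = -434.1 m; ΔE = Δλ × 111300 × cos(51.1328°) = -0.0008 × 111300 × 0.627517 = -55.9 m.

ΔE = -56 m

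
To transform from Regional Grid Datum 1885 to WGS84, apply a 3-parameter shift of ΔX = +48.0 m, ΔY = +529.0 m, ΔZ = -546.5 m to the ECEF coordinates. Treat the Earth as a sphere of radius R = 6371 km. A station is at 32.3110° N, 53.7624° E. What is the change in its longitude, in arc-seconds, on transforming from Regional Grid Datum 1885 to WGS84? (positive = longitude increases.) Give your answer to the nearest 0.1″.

sin φ = 0.534515, cos φ = 0.845159, sin λ = 0.806573, cos λ = 0.591135.
East component: ΔE = −sin λ·ΔX + cos λ·ΔY = −(0.806573)(48.0) + (0.591135)(529.0) = 273.99 m.
1° of latitude spans πR/180 = 111195 m; at latitude φ, 1° of longitude spans that × cos φ = 93977.4 m, so Δλ = 273.99 / 93977.4 × 3600 = 10.496″.

Δλ = 10.5″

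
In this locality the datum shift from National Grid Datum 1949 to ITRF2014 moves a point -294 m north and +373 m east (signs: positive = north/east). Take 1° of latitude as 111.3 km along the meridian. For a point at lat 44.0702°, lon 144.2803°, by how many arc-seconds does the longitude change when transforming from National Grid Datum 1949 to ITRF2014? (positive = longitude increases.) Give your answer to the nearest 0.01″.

At latitude 44.0702°, cos φ = 0.718488.
1° of longitude at this latitude = 111.3 × cos φ = 79.97 km, so Δλ = 373.0 / 79967.7 = 0.0046644° = 16.792″.

Δλ = 16.79″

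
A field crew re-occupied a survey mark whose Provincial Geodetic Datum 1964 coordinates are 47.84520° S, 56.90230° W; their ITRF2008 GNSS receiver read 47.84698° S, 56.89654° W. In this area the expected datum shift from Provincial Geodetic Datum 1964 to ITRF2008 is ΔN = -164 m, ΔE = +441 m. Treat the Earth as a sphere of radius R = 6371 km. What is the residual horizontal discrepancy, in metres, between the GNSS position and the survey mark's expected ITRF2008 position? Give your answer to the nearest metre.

Observed coordinate differences: Δφ = -0.00178°, Δλ = +0.00576°.
Converting to metres (1° lat = 111195 m, cos φ = 0.671136): observed ΔN = -197.9 m, observed ΔE = 429.9 m.
Subtracting the expected shift leaves a residual of -197.9 − (-164) = -33.9 m north and 429.9 − (441) = -11.1 m east.
Residual distance = √((-33.9)² + (-11.1)²) = 35.7 m.

36 m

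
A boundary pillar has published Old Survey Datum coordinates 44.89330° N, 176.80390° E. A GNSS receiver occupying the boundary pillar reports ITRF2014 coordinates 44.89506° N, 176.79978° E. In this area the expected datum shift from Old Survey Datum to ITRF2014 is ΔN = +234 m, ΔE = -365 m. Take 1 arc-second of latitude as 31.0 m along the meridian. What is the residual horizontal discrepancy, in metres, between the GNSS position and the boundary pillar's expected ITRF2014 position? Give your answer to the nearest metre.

Observed coordinate differences: Δφ = +0.00176°, Δλ = -0.00412°.
Converting to metres (1° lat = 111600 m, cos φ = 0.708422): observed ΔN = 196.4 m, observed ΔE = -325.7 m.
Subtracting the expected shift leaves a residual of 196.4 − (234) = -37.6 m north and -325.7 − (-365) = 39.3 m east.
Residual distance = √((-37.6)² + 39.3²) = 54.4 m.

54 m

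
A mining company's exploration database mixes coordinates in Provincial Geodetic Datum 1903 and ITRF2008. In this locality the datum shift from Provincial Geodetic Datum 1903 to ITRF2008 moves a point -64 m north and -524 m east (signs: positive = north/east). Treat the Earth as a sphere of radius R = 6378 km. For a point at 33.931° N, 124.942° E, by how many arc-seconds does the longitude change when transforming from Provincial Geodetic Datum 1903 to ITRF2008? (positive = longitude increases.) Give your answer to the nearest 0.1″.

At latitude 33.931°, cos φ = 0.829710.
One radian of longitude at latitude φ spans R cos φ, so Δλ = ΔE / (R cos φ) = -524.0 / (6378000 × 0.829710) = -9.9019e-05 rad = -20.424″.

Δλ = -20.4″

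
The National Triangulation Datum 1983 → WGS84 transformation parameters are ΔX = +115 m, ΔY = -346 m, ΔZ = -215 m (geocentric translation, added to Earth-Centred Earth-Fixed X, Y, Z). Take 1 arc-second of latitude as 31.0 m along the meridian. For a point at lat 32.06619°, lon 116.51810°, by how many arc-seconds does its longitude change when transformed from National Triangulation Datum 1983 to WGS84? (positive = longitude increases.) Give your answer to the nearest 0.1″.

sin φ = 0.530899, cos φ = 0.847435, sin λ = 0.894793, cos λ = -0.446481.
East component: ΔE = −sin λ·ΔX + cos λ·ΔY = −(0.894793)(115) + (-0.446481)(-346) = 51.58 m.
1° of latitude spans 3600 × 31.00 = 111600 m; at latitude φ, 1° of longitude spans that × cos φ = 94573.8 m, so Δλ = 51.58 / 94573.8 × 3600 = 1.963″.

Δλ = 2.0″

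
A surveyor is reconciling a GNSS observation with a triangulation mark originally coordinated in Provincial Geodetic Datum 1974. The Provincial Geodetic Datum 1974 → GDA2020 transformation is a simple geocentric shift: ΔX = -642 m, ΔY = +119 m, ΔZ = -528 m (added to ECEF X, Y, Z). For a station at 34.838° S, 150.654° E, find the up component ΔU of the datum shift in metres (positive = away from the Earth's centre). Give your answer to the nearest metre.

At φ = -34.838°, λ = 150.654°: sin φ = -0.571258, cos φ = 0.820771, sin λ = 0.490082, cos λ = -0.871676.
ΔU = cos φ cos λ·ΔX + cos φ sin λ·ΔY + sin φ·ΔZ = (0.820771)(-0.871676)(-642) + (0.820771)(0.490082)(119) + (-0.571258)(-528) = 808.81 m.

ΔU = 809 m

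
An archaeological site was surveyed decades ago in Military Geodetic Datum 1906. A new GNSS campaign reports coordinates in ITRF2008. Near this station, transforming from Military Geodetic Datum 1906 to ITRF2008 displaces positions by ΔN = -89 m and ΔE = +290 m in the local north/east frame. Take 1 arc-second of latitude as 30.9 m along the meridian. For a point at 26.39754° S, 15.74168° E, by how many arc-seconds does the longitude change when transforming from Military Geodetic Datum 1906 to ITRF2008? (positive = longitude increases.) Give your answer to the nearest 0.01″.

At latitude -26.39754°, cos φ = 0.895731.
1″ of longitude at this latitude = 30.90 × cos φ = 27.6781 m, so Δλ = 290.0 / 27.6781 = 10.478″.

Δλ = 10.48″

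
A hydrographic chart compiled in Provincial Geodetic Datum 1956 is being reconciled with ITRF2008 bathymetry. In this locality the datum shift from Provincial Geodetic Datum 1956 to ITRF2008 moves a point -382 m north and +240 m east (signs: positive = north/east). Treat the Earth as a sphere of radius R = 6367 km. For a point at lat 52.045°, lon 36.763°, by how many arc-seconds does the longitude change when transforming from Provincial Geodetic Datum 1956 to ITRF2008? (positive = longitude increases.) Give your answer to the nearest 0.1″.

Δλ = 12.6″

At latitude 52.045°, cos φ = 0.615042.
One radian of longitude at latitude φ spans R cos φ, so Δλ = ΔE / (R cos φ) = 240.0 / (6367000 × 0.615042) = 6.1287e-05 rad = 12.641″.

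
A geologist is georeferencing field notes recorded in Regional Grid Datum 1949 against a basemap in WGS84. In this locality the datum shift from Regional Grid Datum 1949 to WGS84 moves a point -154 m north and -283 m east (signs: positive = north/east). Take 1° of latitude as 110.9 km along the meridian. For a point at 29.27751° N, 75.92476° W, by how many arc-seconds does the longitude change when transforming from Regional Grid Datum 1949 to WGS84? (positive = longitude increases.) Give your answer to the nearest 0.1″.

Δλ = -10.5″

At latitude 29.27751°, cos φ = 0.872261.
1° of longitude at this latitude = 110.9 × cos φ = 96.73 km, so Δλ = -283.0 / 96733.8 = -0.0029256° = -10.532″.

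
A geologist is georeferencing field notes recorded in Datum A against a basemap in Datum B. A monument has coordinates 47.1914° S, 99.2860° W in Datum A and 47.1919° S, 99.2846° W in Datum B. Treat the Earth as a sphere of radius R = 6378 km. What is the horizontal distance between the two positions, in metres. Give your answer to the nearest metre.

120 m

Δφ = -47.1919° − -47.1914° = -0.0005°; Δλ = -99.2846° − -99.2860° = +0.0014°.
1° along a meridian = πR/180 = 111317 m.
ΔN = Δφ × 111317 = -55.7 m; ΔE = Δλ × 111317 × cos(-47.1914°) = +0.0014 × 111317 × 0.679551 = 105.9 m.
Distance = √(ΔE² + ΔN²) = √(105.9² + (-55.7)²) = 119.6 m.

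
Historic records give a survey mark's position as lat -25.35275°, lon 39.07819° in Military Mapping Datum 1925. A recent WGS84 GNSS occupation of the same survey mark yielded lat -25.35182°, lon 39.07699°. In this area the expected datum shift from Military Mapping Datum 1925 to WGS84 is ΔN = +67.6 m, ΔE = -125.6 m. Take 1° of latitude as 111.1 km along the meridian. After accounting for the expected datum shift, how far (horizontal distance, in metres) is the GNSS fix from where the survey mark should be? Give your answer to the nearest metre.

36 m

Observed coordinate differences: Δφ = +0.00093°, Δλ = -0.00120°.
Converting to metres (1° lat = 111100 m, cos φ = 0.903689): observed ΔN = 103.3 m, observed ΔE = -120.5 m.
Subtracting the expected shift leaves a residual of 103.3 − (67.6) = 35.7 m north and -120.5 − (-125.6) = 5.1 m east.
Residual distance = √(35.7² + 5.1²) = 36.1 m.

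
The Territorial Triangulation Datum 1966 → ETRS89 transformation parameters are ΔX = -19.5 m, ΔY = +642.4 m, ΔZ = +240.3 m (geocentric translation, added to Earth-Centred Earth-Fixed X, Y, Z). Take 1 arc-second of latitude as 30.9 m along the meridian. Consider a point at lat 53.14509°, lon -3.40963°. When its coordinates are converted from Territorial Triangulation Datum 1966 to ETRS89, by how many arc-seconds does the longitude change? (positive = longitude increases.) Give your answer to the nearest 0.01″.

sin φ = 0.800157, cos φ = 0.599791, sin λ = -0.059474, cos λ = 0.998230.
East component: ΔE = −sin λ·ΔX + cos λ·ΔY = −(-0.059474)(-19.5) + (0.998230)(642.4) = 640.10 m.
1° of latitude spans 3600 × 30.90 = 111240 m; at latitude φ, 1° of longitude spans that × cos φ = 66720.7 m, so Δλ = 640.10 / 66720.7 × 3600 = 34.538″.

Δλ = 34.54″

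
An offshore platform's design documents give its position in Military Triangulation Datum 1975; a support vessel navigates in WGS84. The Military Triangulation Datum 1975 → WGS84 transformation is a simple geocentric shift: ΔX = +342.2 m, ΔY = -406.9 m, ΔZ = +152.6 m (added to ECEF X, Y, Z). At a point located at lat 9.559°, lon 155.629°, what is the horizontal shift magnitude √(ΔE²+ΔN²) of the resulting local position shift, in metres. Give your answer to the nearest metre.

At φ = 9.559°, λ = 155.629°: sin φ = 0.166063, cos φ = 0.986115, sin λ = 0.412643, cos λ = -0.910893.
ΔE = −sin λ·ΔX + cos λ·ΔY = −(0.412643)·(342.2) + (-0.910893)·(-406.9) = 229.44 m.
ΔN = −sin φ cos λ·ΔX − sin φ sin λ·ΔY + cos φ·ΔZ = −(0.166063)(-0.910893)(342.2) − (0.166063)(0.412643)(-406.9) + (0.986115)(152.6) = 230.13 m.
Horizontal magnitude = √(ΔE² + ΔN²) = √(229.44² + 230.13²) = 324.96 m.

325 m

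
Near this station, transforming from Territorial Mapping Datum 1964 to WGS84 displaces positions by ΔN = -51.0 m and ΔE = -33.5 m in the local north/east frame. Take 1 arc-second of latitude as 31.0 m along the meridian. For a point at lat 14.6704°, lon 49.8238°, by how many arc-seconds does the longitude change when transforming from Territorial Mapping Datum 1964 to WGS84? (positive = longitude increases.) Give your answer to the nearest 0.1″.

Δλ = -1.1″

At latitude 14.6704°, cos φ = 0.967399.
1″ of longitude at this latitude = 31.00 × cos φ = 29.9894 m, so Δλ = -33.5 / 29.9894 = -1.117″.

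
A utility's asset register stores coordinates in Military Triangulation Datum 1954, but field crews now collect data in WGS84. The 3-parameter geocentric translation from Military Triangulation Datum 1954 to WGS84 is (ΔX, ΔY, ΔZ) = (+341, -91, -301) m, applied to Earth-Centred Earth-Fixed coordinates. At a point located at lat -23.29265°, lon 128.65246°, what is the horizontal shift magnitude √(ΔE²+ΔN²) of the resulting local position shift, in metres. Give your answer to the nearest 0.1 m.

At φ = -23.29265°, λ = 128.65246°: sin φ = -0.395428, cos φ = 0.918497, sin λ = 0.780949, cos λ = -0.624595.
ΔE = −sin λ·ΔX + cos λ·ΔY = −(0.780949)·(341) + (-0.624595)·(-91) = -209.47 m.
ΔN = −sin φ cos λ·ΔX − sin φ sin λ·ΔY + cos φ·ΔZ = −(-0.395428)(-0.624595)(341) − (-0.395428)(0.780949)(-91) + (0.918497)(-301) = -388.79 m.
Horizontal magnitude = √(ΔE² + ΔN²) = √((-209.47)² + (-388.79)²) = 441.63 m.

441.6 m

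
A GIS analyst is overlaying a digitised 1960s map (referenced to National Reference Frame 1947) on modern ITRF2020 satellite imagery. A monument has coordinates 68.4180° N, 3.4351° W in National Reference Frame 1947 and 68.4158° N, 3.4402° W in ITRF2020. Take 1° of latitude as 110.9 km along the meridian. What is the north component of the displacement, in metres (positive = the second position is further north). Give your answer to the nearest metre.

Δφ = 68.4158° − 68.4180° = -0.0022°; Δλ = -3.4402° − -3.4351° = -0.0051°.
ΔN = Δφ × 110900 = -244.0 m; ΔE = Δλ × 110900 × cos(68.4180°) = -0.0051 × 110900 × 0.367832 = -208.0 m.

ΔN = -244 m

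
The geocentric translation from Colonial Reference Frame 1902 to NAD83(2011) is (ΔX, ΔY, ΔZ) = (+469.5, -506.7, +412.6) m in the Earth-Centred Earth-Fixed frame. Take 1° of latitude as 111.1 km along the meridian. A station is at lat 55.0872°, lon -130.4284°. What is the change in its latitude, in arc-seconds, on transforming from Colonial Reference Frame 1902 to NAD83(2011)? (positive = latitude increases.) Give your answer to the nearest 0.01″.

sin φ = 0.820024, cos φ = 0.572329, sin λ = -0.761217, cos λ = -0.648497.
North component: ΔN = −sin φ cos λ·ΔX − sin φ sin λ·ΔY + cos φ·ΔZ = −(0.820024)(-0.648497)(469.5) − (0.820024)(-0.761217)(-506.7) + (0.572329)(412.6) = 169.52 m.
1° of latitude spans 111100 m, so Δφ = 169.52 / 111100 × 3600 = 5.493″.

Δφ = 5.49″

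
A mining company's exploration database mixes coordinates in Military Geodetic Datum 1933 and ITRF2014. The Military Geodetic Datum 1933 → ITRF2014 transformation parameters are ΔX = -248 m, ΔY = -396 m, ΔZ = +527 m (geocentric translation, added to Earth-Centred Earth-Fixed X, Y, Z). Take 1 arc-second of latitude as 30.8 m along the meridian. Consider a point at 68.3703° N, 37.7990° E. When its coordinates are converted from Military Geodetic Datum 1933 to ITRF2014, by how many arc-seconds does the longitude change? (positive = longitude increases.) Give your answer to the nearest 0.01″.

sin φ = 0.929586, cos φ = 0.368606, sin λ = 0.612893, cos λ = 0.790166.
East component: ΔE = −sin λ·ΔX + cos λ·ΔY = −(0.612893)(-248) + (0.790166)(-396) = -160.91 m.
1° of latitude spans 3600 × 30.80 = 110880 m; at latitude φ, 1° of longitude spans that × cos φ = 40871.1 m, so Δλ = -160.91 / 40871.1 × 3600 = -14.173″.

Δλ = -14.17″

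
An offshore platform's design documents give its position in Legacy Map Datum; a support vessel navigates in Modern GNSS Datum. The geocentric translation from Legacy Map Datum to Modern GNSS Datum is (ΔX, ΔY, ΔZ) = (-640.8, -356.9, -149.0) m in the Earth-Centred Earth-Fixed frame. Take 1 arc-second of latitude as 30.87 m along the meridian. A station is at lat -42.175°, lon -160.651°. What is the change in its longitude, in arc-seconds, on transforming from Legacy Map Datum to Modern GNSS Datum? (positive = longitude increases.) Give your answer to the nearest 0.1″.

sin φ = -0.671397, cos φ = 0.741098, sin λ = -0.331321, cos λ = -0.943518.
East component: ΔE = −sin λ·ΔX + cos λ·ΔY = −(-0.331321)(-640.8) + (-0.943518)(-356.9) = 124.43 m.
1° of latitude spans 3600 × 30.87 = 111132 m; at latitude φ, 1° of longitude spans that × cos φ = 82359.7 m, so Δλ = 124.43 / 82359.7 × 3600 = 5.439″.

Δλ = 5.4″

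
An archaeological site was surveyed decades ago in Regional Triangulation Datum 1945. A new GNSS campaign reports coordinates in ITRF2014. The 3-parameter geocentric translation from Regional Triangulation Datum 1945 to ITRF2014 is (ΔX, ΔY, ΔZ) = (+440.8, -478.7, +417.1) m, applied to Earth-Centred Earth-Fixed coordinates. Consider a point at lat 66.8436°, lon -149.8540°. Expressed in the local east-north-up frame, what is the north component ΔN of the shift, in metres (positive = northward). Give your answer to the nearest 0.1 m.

ΔN = 293.5 m

The local north axis is (−sin φ cos λ, −sin φ sin λ, cos φ), giving ΔN = 350.471 − 221.037 + 164.021 = 293.46 m.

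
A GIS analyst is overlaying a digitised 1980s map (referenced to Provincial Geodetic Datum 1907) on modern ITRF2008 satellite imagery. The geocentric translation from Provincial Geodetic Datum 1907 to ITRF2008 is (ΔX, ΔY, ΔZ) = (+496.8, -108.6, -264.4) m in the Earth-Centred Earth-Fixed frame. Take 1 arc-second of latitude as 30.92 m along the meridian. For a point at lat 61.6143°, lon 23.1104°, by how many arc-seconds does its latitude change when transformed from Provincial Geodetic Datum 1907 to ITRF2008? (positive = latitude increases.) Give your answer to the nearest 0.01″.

Δφ = -15.85″

sin φ = 0.879767, cos φ = 0.475405, sin λ = 0.392504, cos λ = 0.919750.
North component: ΔN = −sin φ cos λ·ΔX − sin φ sin λ·ΔY + cos φ·ΔZ = −(0.879767)(0.919750)(496.8) − (0.879767)(0.392504)(-108.6) + (0.475405)(-264.4) = -490.19 m.
1° of latitude spans 3600 × 30.92 = 111312 m, so Δφ = -490.19 / 111312 × 3600 = -15.853″.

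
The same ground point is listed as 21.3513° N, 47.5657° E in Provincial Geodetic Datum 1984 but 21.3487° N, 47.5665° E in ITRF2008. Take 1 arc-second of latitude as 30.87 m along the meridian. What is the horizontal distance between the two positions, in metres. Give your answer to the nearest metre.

301 m

Δφ = 21.3487° − 21.3513° = -0.0026°; Δλ = 47.5665° − 47.5657° = +0.0008°.
1° of latitude = 3600 × 30.87 = 111132 m.
ΔN = Δφ × 111132 = -288.9 m; ΔE = Δλ × 111132 × cos(21.3513°) = +0.0008 × 111132 × 0.931366 = 82.8 m.
Distance = √(ΔE² + ΔN²) = √(82.8² + (-288.9)²) = 300.6 m.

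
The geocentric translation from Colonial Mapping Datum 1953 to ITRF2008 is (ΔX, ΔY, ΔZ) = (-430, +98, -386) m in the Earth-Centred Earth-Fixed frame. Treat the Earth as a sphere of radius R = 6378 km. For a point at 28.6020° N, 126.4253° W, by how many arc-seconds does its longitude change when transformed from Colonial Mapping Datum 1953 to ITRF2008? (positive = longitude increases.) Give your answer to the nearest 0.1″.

Δλ = -14.9″

sin φ = 0.478723, cos φ = 0.877966, sin λ = -0.804632, cos λ = -0.593774.
East component: ΔE = −sin λ·ΔX + cos λ·ΔY = −(-0.804632)(-430) + (-0.593774)(98) = -404.18 m.
1° of latitude spans πR/180 = 111317 m; at latitude φ, 1° of longitude spans that × cos φ = 97732.7 m, so Δλ = -404.18 / 97732.7 × 3600 = -14.888″.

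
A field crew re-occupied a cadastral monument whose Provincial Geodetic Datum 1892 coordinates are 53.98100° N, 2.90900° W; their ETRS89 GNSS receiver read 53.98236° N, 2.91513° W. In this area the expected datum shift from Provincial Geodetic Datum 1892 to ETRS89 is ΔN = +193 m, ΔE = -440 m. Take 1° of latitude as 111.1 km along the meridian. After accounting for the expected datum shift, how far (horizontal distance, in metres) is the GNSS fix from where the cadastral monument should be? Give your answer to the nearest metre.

Observed coordinate differences: Δφ = +0.00136°, Δλ = -0.00613°.
Converting to metres (1° lat = 111100 m, cos φ = 0.588054): observed ΔN = 151.1 m, observed ΔE = -400.5 m.
Subtracting the expected shift leaves a residual of 151.1 − (193) = -41.9 m north and -400.5 − (-440) = 39.5 m east.
Residual distance = √((-41.9)² + 39.5²) = 57.6 m.

58 m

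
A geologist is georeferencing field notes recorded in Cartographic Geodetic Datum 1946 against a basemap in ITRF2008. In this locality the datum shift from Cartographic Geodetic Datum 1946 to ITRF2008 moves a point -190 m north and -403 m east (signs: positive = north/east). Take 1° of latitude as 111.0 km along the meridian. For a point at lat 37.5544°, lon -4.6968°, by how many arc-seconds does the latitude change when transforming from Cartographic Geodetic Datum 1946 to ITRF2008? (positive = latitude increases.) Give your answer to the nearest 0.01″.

1° of latitude = 111.0 km, so Δφ = -190.0 / 111000 = -0.0017117° = -6.162″.

Δφ = -6.16″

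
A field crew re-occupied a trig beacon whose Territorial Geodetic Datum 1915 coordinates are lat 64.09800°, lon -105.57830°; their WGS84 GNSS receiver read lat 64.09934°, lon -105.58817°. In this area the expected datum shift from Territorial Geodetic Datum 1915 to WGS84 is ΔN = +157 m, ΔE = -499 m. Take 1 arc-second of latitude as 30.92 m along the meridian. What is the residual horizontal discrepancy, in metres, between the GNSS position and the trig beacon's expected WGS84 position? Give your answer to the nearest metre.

21 m

Observed coordinate differences: Δφ = +0.00134°, Δλ = -0.00987°.
Converting to metres (1° lat = 111312 m, cos φ = 0.436833): observed ΔN = 149.2 m, observed ΔE = -479.9 m.
Subtracting the expected shift leaves a residual of 149.2 − (157) = -7.8 m north and -479.9 − (-499) = 19.1 m east.
Residual distance = √((-7.8)² + 19.1²) = 20.6 m.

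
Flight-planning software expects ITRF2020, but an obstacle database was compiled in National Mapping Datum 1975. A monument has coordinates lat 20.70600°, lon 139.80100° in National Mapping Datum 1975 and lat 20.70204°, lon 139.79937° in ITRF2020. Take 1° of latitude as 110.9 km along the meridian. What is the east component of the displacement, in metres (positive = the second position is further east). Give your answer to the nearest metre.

ΔE = -169 m

Δφ = 20.70204° − 20.70600° = -0.00396°; Δλ = 139.79937° − 139.80100° = -0.00163°.
ΔN = Δφ × 110900 = -439.2 m; ΔE = Δλ × 110900 × cos(20.70600°) = -0.00163 × 110900 × 0.935407 = -169.1 m.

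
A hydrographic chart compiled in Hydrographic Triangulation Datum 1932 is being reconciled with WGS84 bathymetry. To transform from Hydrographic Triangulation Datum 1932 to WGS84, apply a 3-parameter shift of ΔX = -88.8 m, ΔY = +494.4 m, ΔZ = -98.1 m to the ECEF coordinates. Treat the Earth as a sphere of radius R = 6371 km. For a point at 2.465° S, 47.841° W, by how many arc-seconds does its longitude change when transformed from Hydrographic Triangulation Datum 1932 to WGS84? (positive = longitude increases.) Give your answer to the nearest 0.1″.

Δλ = 8.6″

sin φ = -0.043009, cos φ = 0.999075, sin λ = -0.741285, cos λ = 0.671190.
East component: ΔE = −sin λ·ΔX + cos λ·ΔY = −(-0.741285)(-88.8) + (0.671190)(494.4) = 266.01 m.
1° of latitude spans πR/180 = 111195 m; at latitude φ, 1° of longitude spans that × cos φ = 111092.0 m, so Δλ = 266.01 / 111092.0 × 3600 = 8.620″.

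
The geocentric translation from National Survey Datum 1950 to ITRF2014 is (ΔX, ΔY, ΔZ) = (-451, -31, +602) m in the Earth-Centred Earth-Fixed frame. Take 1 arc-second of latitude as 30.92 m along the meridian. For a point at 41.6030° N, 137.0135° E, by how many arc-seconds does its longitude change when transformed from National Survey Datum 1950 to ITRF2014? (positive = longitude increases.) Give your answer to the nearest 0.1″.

Δλ = 14.3″

sin φ = 0.663965, cos φ = 0.747763, sin λ = 0.681826, cos λ = -0.731514.
East component: ΔE = −sin λ·ΔX + cos λ·ΔY = −(0.681826)(-451) + (-0.731514)(-31) = 330.18 m.
1° of latitude spans 3600 × 30.92 = 111312 m; at latitude φ, 1° of longitude spans that × cos φ = 83235.0 m, so Δλ = 330.18 / 83235.0 × 3600 = 14.281″.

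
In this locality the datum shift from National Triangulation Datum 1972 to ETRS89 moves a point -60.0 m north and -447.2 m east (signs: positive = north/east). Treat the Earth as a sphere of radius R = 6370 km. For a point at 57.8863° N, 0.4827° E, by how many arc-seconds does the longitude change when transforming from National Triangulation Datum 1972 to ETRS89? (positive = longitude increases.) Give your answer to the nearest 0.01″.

At latitude 57.8863°, cos φ = 0.531601.
One radian of longitude at latitude φ spans R cos φ, so Δλ = ΔE / (R cos φ) = -447.2 / (6370000 × 0.531601) = -1.3206e-04 rad = -27.240″.

Δλ = -27.24″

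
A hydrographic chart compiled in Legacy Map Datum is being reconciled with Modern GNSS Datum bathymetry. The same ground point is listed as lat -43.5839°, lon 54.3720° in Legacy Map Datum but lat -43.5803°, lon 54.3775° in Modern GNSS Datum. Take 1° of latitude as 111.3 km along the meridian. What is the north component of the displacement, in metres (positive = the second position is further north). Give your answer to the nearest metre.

ΔN = 401 m

Δφ = -43.5803° − -43.5839° = +0.0036°; Δλ = 54.3775° − 54.3720° = +0.0055°.
ΔN = Δφ × 111300 = 400.7 m; ΔE = Δλ × 111300 × cos(-43.5839°) = +0.0055 × 111300 × 0.724366 = 443.4 m.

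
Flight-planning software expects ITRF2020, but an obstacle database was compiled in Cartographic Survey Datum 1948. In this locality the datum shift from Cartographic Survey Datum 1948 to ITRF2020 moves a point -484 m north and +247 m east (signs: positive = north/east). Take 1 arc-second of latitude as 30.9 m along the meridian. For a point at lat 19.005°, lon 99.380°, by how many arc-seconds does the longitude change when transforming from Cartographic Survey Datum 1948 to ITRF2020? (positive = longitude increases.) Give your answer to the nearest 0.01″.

At latitude 19.005°, cos φ = 0.945490.
1″ of longitude at this latitude = 30.90 × cos φ = 29.2156 m, so Δλ = 247.0 / 29.2156 = 8.454″.

Δλ = 8.45″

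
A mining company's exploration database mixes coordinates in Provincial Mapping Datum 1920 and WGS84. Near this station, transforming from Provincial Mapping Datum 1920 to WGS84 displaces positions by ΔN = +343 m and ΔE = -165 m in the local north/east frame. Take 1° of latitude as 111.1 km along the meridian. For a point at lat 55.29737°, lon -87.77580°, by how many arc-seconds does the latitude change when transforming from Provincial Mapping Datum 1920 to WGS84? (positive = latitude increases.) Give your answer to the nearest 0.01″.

Δφ = 11.11″

1° of latitude = 111.1 km, so Δφ = 343.0 / 111100 = 0.0030873° = 11.114″.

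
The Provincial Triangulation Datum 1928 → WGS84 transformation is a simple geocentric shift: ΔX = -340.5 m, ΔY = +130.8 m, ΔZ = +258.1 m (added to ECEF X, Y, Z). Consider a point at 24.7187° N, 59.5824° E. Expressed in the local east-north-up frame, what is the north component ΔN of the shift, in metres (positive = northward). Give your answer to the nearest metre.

At φ = 24.7187°, λ = 59.5824°: sin φ = 0.418164, cos φ = 0.908372, sin λ = 0.862358, cos λ = 0.506299.
ΔN = −sin φ cos λ·ΔX − sin φ sin λ·ΔY + cos φ·ΔZ = −(0.418164)(0.506299)(-340.5) − (0.418164)(0.862358)(130.8) + (0.908372)(258.1) = 259.37 m.

ΔN = 259 m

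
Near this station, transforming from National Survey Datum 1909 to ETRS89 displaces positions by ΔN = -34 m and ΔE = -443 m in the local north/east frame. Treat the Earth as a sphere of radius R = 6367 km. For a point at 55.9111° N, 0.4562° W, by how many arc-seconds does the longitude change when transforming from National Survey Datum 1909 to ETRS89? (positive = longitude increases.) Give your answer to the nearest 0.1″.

Δλ = -25.6″

At latitude 55.9111°, cos φ = 0.560479.
One radian of longitude at latitude φ spans R cos φ, so Δλ = ΔE / (R cos φ) = -443.0 / (6367000 × 0.560479) = -1.2414e-04 rad = -25.606″.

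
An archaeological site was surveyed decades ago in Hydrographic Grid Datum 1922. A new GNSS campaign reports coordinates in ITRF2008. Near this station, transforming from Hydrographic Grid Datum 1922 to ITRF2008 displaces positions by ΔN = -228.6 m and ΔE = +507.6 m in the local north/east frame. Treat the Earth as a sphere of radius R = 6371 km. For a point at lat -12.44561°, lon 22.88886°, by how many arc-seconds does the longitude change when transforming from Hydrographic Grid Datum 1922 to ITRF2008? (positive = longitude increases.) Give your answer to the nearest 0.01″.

At latitude -12.44561°, cos φ = 0.976501.
One radian of longitude at latitude φ spans R cos φ, so Δλ = ΔE / (R cos φ) = 507.6 / (6371000 × 0.976501) = 8.1591e-05 rad = 16.829″.

Δλ = 16.83″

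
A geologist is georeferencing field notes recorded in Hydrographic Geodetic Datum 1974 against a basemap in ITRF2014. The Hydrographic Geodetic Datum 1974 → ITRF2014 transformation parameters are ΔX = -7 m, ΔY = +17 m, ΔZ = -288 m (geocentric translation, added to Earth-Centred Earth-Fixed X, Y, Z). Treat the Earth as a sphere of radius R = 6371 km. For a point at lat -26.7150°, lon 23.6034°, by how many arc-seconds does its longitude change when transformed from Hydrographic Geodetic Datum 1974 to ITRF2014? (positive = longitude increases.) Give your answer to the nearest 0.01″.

sin φ = -0.449553, cos φ = 0.893254, sin λ = 0.400403, cos λ = 0.916339.
East component: ΔE = −sin λ·ΔX + cos λ·ΔY = −(0.400403)(-7) + (0.916339)(17) = 18.38 m.
1° of latitude spans πR/180 = 111195 m; at latitude φ, 1° of longitude spans that × cos φ = 99325.3 m, so Δλ = 18.38 / 99325.3 × 3600 = 0.666″.

Δλ = 0.67″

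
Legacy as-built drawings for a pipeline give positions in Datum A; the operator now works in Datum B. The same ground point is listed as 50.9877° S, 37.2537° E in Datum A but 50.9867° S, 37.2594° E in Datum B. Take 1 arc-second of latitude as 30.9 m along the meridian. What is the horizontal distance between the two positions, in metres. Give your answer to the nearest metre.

Δφ = -50.9867° − -50.9877° = +0.0010°; Δλ = 37.2594° − 37.2537° = +0.0057°.
1° of latitude = 3600 × 30.90 = 111240 m.
ΔN = Δφ × 111240 = 111.2 m; ΔE = Δλ × 111240 × cos(-50.9877°) = +0.0057 × 111240 × 0.629487 = 399.1 m.
Distance = √(ΔE² + ΔN²) = √(399.1² + 111.2²) = 414.3 m.

414 m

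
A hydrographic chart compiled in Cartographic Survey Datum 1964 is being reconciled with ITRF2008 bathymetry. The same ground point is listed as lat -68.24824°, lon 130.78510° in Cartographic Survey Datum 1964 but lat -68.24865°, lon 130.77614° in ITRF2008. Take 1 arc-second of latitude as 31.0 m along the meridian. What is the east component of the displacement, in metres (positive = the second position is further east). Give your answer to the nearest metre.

ΔE = -371 m

Δφ = -68.24865° − -68.24824° = -0.00041°; Δλ = 130.77614° − 130.78510° = -0.00896°.
1° of latitude = 3600 × 31.00 = 111600 m.
ΔN = Δφ × 111600 = -45.8 m; ΔE = Δλ × 111600 × cos(-68.24824°) = -0.00896 × 111600 × 0.370586 = -370.6 m.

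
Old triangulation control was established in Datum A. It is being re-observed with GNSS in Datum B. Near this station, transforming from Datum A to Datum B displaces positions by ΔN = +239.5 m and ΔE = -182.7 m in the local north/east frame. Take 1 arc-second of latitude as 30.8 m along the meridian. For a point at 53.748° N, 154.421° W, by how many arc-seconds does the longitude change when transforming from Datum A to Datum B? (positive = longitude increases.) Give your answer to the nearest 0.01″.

At latitude 53.748°, cos φ = 0.591338.
1″ of longitude at this latitude = 30.80 × cos φ = 18.2132 m, so Δλ = -182.7 / 18.2132 = -10.031″.

Δλ = -10.03″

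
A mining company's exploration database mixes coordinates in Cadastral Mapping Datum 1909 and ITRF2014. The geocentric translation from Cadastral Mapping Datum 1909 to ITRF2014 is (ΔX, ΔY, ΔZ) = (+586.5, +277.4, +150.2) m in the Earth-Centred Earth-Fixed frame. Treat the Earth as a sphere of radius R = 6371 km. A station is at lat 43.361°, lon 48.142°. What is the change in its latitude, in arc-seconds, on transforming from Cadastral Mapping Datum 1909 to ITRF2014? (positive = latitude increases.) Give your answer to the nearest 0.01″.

sin φ = 0.686593, cos φ = 0.727042, sin λ = 0.744801, cos λ = 0.667287.
North component: ΔN = −sin φ cos λ·ΔX − sin φ sin λ·ΔY + cos φ·ΔZ = −(0.686593)(0.667287)(586.5) − (0.686593)(0.744801)(277.4) + (0.727042)(150.2) = -301.36 m.
1° of latitude spans πR/180 = 111195 m, so Δφ = -301.36 / 111195 × 3600 = -9.757″.

Δφ = -9.76″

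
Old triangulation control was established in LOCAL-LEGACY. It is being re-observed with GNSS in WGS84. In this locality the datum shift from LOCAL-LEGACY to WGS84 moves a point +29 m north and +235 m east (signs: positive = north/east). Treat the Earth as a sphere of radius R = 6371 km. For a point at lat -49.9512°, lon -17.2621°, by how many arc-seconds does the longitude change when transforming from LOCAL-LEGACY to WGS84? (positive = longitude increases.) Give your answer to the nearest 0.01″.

At latitude -49.9512°, cos φ = 0.643440.
One radian of longitude at latitude φ spans R cos φ, so Δλ = ΔE / (R cos φ) = 235.0 / (6371000 × 0.643440) = 5.7326e-05 rad = 11.824″.

Δλ = 11.82″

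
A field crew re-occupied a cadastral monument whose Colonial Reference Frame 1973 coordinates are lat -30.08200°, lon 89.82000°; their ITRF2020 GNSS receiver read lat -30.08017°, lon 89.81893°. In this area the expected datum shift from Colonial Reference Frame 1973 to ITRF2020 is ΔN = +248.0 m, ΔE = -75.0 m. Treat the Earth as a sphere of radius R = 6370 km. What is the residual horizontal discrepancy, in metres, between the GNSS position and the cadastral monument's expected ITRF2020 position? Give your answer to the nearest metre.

Observed coordinate differences: Δφ = +0.00183°, Δλ = -0.00107°.
Converting to metres (1° lat = 111177 m, cos φ = 0.865309): observed ΔN = 203.5 m, observed ΔE = -102.9 m.
Subtracting the expected shift leaves a residual of 203.5 − (248.0) = -44.5 m north and -102.9 − (-75.0) = -27.9 m east.
Residual distance = √((-44.5)² + (-27.9)²) = 52.6 m.

53 m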